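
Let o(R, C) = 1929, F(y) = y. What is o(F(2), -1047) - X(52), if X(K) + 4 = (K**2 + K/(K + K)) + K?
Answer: -1647/2 ≈ -823.50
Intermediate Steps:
X(K) = -7/2 + K + K**2 (X(K) = -4 + ((K**2 + K/(K + K)) + K) = -4 + ((K**2 + K/((2*K))) + K) = -4 + ((K**2 + (1/(2*K))*K) + K) = -4 + ((K**2 + 1/2) + K) = -4 + ((1/2 + K**2) + K) = -4 + (1/2 + K + K**2) = -7/2 + K + K**2)
o(F(2), -1047) - X(52) = 1929 - (-7/2 + 52 + 52**2) = 1929 - (-7/2 + 52 + 2704) = 1929 - 1*5505/2 = 1929 - 5505/2 = -1647/2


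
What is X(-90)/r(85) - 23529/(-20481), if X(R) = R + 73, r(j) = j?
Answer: 32388/34135 ≈ 0.94882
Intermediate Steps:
X(R) = 73 + R
X(-90)/r(85) - 23529/(-20481) = (73 - 90)/85 - 23529/(-20481) = -17*1/85 - 23529*(-1/20481) = -⅕ + 7843/6827 = 32388/34135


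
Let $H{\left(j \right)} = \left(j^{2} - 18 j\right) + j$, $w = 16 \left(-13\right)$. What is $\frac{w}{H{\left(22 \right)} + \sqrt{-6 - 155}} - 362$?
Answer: $\frac{2 \left(- 181 \sqrt{161} + 20014 i\right)}{\sqrt{161} - 110 i} \approx -363.87 + 0.21525 i$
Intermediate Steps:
$w = -208$
$H{\left(j \right)} = j^{2} - 17 j$
$\frac{w}{H{\left(22 \right)} + \sqrt{-6 - 155}} - 362 = - \frac{208}{22 \left(-17 + 22\right) + \sqrt{-6 - 155}} - 362 = - \frac{208}{22 \cdot 5 + \sqrt{-161}} - 362 = - \frac{208}{110 + i \sqrt{161}} - 362 = -362 - \frac{208}{110 + i \sqrt{161}}$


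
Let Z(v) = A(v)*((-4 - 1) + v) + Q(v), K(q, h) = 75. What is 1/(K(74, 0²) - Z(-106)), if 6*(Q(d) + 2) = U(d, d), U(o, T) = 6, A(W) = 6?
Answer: 1/742 ≈ 0.0013477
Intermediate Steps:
Q(d) = -1 (Q(d) = -2 + (⅙)*6 = -2 + 1 = -1)
Z(v) = -31 + 6*v (Z(v) = 6*((-4 - 1) + v) - 1 = 6*(-5 + v) - 1 = (-30 + 6*v) - 1 = -31 + 6*v)
1/(K(74, 0²) - Z(-106)) = 1/(75 - (-31 + 6*(-106))) = 1/(75 - (-31 - 636)) = 1/(75 - 1*(-667)) = 1/(75 + 667) = 1/742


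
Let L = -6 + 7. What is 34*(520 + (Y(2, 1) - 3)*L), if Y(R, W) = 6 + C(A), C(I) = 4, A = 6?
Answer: 17918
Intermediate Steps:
Y(R, W) = 10 (Y(R, W) = 6 + 4 = 10)
L = 1
34*(520 + (Y(2, 1) - 3)*L) = 34*(520 + (10 - 3)*1) = 34*(520 + 7*1) = 34*(520 + 7) = 34*527 = 17918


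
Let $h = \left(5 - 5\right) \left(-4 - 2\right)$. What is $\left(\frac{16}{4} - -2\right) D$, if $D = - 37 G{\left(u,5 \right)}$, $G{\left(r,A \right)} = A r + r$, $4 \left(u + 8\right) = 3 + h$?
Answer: $9657$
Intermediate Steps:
$h = 0$ ($h = 0 \left(-6\right) = 0$)
$u = - \frac{29}{4}$ ($u = -8 + \frac{3 + 0}{4} = -8 + \frac{1}{4} \cdot 3 = -8 + \frac{3}{4} = - \frac{29}{4} \approx -7.25$)
$G{\left(r,A \right)} = r + A r$
$D = \frac{3219}{2}$ ($D = - 37 \left(- \frac{29 \left(1 + 5\right)}{4}\right) = - 37 \left(\left(- \frac{29}{4}\right) 6\right) = \left(-37\right) \left(- \frac{87}{2}\right) = \frac{3219}{2} \approx 1609.5$)
$\left(\frac{16}{4} - -2\right) D = \left(\frac{16}{4} - -2\right) \frac{3219}{2} = \left(16 \cdot \frac{1}{4} + 2\right) \frac{3219}{2} = \left(4 + 2\right) \frac{3219}{2} = 6 \cdot \frac{3219}{2} = 9657$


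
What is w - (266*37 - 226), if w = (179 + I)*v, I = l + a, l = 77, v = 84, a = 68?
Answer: 17600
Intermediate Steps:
I = 145 (I = 77 + 68 = 145)
w = 27216 (w = (179 + 145)*84 = 324*84 = 27216)
w - (266*37 - 226) = 27216 - (266*37 - 226) = 27216 - (9842 - 226) = 27216 - 1*9616 = 27216 - 9616 = 17600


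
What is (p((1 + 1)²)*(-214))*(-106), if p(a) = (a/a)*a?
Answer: 90736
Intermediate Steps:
p(a) = a (p(a) = 1*a = a)
(p((1 + 1)²)*(-214))*(-106) = ((1 + 1)²*(-214))*(-106) = (2²*(-214))*(-106) = (4*(-214))*(-106) = -856*(-106) = 90736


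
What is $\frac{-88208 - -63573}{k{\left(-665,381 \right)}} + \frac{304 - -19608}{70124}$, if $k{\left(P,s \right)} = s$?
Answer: $- \frac{429979567}{6679311} \approx -64.375$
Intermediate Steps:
$\frac{-88208 - -63573}{k{\left(-665,381 \right)}} + \frac{304 - -19608}{70124} = \frac{-88208 - -63573}{381} + \frac{304 - -19608}{70124} = \left(-88208 + 63573\right) \frac{1}{381} + \left(304 + 19608\right) \frac{1}{70124} = \left(-24635\right) \frac{1}{381} + 19912 \cdot \frac{1}{70124} = - \frac{24635}{381} + \frac{4978}{17531} = - \frac{429979567}{6679311}$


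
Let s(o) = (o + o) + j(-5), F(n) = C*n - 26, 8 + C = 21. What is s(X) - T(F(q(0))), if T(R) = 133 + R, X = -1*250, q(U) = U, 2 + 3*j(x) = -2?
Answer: -1825/3 ≈ -608.33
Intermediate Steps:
C = 13 (C = -8 + 21 = 13)
j(x) = -4/3 (j(x) = -⅔ + (⅓)*(-2) = -⅔ - ⅔ = -4/3)
X = -250
F(n) = -26 + 13*n (F(n) = 13*n - 26 = -26 + 13*n)
s(o) = -4/3 + 2*o (s(o) = (o + o) - 4/3 = 2*o - 4/3 = -4/3 + 2*o)
s(X) - T(F(q(0))) = (-4/3 + 2*(-250)) - (133 + (-26 + 13*0)) = (-4/3 - 500) - (133 + (-26 + 0)) = -1504/3 - (133 - 26) = -1504/3 - 1*107 = -1504/3 - 107 = -1825/3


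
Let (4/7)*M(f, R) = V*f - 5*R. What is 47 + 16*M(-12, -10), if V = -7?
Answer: 3799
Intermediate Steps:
M(f, R) = -49*f/4 - 35*R/4 (M(f, R) = 7*(-7*f - 5*R)/4 = -49*f/4 - 35*R/4)
47 + 16*M(-12, -10) = 47 + 16*(-49/4*(-12) - 35/4*(-10)) = 47 + 16*(147 + 175/2) = 47 + 16*(469/2) = 47 + 3752 = 3799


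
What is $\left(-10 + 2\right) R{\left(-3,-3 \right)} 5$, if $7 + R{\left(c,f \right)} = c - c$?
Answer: $280$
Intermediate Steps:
$R{\left(c,f \right)} = -7$ ($R{\left(c,f \right)} = -7 + \left(c - c\right) = -7 + 0 = -7$)
$\left(-10 + 2\right) R{\left(-3,-3 \right)} 5 = \left(-10 + 2\right) \left(\left(-7\right) 5\right) = \left(-8\right) \left(-35\right) = 280$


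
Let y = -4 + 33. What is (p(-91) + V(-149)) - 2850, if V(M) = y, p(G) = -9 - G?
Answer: -2739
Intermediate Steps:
y = 29
V(M) = 29
(p(-91) + V(-149)) - 2850 = ((-9 - 1*(-91)) + 29) - 2850 = ((-9 + 91) + 29) - 2850 = (82 + 29) - 2850 = 111 - 2850 = -2739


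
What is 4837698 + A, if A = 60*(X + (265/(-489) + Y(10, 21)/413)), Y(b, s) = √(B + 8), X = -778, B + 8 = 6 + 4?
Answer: 780930634/163 + 60*√10/413 ≈ 4.7910e+6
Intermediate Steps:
B = 2 (B = -8 + (6 + 4) = -8 + 10 = 2)
Y(b, s) = √10 (Y(b, s) = √(2 + 8) = √10)
A = -7614140/163 + 60*√10/413 (A = 60*(-778 + (265/(-489) + √10/413)) = 60*(-778 + (265*(-1/489) + √10*(1/413))) = 60*(-778 + (-265/489 + √10/413)) = 60*(-380707/489 + √10/413) = -7614140/163 + 60*√10/413 ≈ -46712.)
4837698 + A = 4837698 + (-7614140/163 + 60*√10/413) = 780930634/163 + 60*√10/413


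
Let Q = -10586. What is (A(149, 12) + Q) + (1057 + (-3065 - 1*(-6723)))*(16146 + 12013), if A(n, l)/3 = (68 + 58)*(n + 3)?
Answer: 132816555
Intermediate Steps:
A(n, l) = 1134 + 378*n (A(n, l) = 3*((68 + 58)*(n + 3)) = 3*(126*(3 + n)) = 3*(378 + 126*n) = 1134 + 378*n)
(A(149, 12) + Q) + (1057 + (-3065 - 1*(-6723)))*(16146 + 12013) = ((1134 + 378*149) - 10586) + (1057 + (-3065 - 1*(-6723)))*(16146 + 12013) = ((1134 + 56322) - 10586) + (1057 + (-3065 + 6723))*28159 = (57456 - 10586) + (1057 + 3658)*28159 = 46870 + 4715*28159 = 46870 + 132769685 = 132816555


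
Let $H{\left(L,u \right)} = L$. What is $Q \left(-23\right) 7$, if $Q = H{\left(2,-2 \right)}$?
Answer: $-322$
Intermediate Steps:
$Q = 2$
$Q \left(-23\right) 7 = 2 \left(-23\right) 7 = \left(-46\right) 7 = -322$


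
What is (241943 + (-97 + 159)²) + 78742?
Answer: 324529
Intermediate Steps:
(241943 + (-97 + 159)²) + 78742 = (241943 + 62²) + 78742 = (241943 + 3844) + 78742 = 245787 + 78742 = 324529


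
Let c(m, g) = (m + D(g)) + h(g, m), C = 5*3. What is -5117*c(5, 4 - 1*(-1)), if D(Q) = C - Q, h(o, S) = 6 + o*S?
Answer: -235382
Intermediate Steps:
h(o, S) = 6 + S*o
C = 15
D(Q) = 15 - Q
c(m, g) = 21 + m - g + g*m (c(m, g) = (m + (15 - g)) + (6 + m*g) = (15 + m - g) + (6 + g*m) = 21 + m - g + g*m)
-5117*c(5, 4 - 1*(-1)) = -5117*(21 + 5 - (4 - 1*(-1)) + (4 - 1*(-1))*5) = -5117*(21 + 5 - (4 + 1) + (4 + 1)*5) = -5117*(21 + 5 - 1*5 + 5*5) = -5117*(21 + 5 - 5 + 25) = -5117*46 = -1*235382 = -235382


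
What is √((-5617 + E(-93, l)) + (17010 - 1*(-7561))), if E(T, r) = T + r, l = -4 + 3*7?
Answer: √18878 ≈ 137.40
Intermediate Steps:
l = 17 (l = -4 + 21 = 17)
√((-5617 + E(-93, l)) + (17010 - 1*(-7561))) = √((-5617 + (-93 + 17)) + (17010 - 1*(-7561))) = √((-5617 - 76) + (17010 + 7561)) = √(-5693 + 24571) = √18878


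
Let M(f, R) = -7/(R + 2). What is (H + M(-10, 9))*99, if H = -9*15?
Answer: -13428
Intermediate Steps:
H = -135
M(f, R) = -7/(2 + R)
(H + M(-10, 9))*99 = (-135 - 7/(2 + 9))*99 = (-135 - 7/11)*99 = -1492/11*99 = -13428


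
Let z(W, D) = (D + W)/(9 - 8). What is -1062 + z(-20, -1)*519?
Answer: -11961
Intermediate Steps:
z(W, D) = D + W (z(W, D) = (D + W)/1 = (D + W)*1 = D + W)
-1062 + z(-20, -1)*519 = -1062 + (-1 - 20)*519 = -1062 - 21*519 = -1062 - 10899 = -11961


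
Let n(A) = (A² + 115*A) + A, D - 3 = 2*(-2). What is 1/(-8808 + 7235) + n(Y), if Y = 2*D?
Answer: -358645/1573 ≈ -228.00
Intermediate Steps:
D = -1 (D = 3 + 2*(-2) = 3 - 4 = -1)
Y = -2 (Y = 2*(-1) = -2)
n(A) = A² + 116*A
1/(-8808 + 7235) + n(Y) = 1/(-8808 + 7235) - 2*(116 - 2) = 1/(-1573) - 2*114 = -1/1573 - 228 = -358645/1573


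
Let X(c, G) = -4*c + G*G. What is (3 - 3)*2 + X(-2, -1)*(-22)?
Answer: -198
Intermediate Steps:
X(c, G) = G**2 - 4*c (X(c, G) = -4*c + G**2 = G**2 - 4*c)
(3 - 3)*2 + X(-2, -1)*(-22) = (3 - 3)*2 + ((-1)**2 - 4*(-2))*(-22) = 0*2 + (1 + 8)*(-22) = 0 + 9*(-22) = 0 - 198 = -198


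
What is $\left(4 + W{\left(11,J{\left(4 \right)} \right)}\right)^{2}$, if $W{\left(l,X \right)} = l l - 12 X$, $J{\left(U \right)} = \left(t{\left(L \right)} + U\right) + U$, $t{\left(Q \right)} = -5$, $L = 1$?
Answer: $7921$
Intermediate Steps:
$J{\left(U \right)} = -5 + 2 U$ ($J{\left(U \right)} = \left(-5 + U\right) + U = -5 + 2 U$)
$W{\left(l,X \right)} = l^{2} - 12 X$
$\left(4 + W{\left(11,J{\left(4 \right)} \right)}\right)^{2} = \left(4 + \left(11^{2} - 12 \left(-5 + 2 \cdot 4\right)\right)\right)^{2} = \left(4 + \left(121 - 12 \left(-5 + 8\right)\right)\right)^{2} = \left(4 + \left(121 - 36\right)\right)^{2} = \left(4 + 85\right)^{2} = 89^{2} = 7921$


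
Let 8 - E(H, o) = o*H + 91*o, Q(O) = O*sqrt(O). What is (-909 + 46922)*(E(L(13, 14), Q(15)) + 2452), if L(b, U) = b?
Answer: 113191980 - 71780280*sqrt(15) ≈ -1.6481e+8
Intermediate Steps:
Q(O) = O**(3/2)
E(H, o) = 8 - 91*o - H*o (E(H, o) = 8 - (o*H + 91*o) = 8 - (H*o + 91*o) = 8 - (91*o + H*o) = 8 + (-91*o - H*o) = 8 - 91*o - H*o)
(-909 + 46922)*(E(L(13, 14), Q(15)) + 2452) = (-909 + 46922)*((8 - 1365*sqrt(15) - 1*13*15**(3/2)) + 2452) = 46013*((8 - 1365*sqrt(15) - 1*13*15*sqrt(15)) + 2452) = 46013*((8 - 1365*sqrt(15) - 195*sqrt(15)) + 2452) = 46013*((8 - 1560*sqrt(15)) + 2452) = 46013*(2460 - 1560*sqrt(15)) = 113191980 - 71780280*sqrt(15)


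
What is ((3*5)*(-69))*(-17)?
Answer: 17595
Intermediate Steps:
((3*5)*(-69))*(-17) = (15*(-69))*(-17) = -1035*(-17) = 17595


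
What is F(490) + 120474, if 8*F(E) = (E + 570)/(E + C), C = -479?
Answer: 2650693/22 ≈ 1.2049e+5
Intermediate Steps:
F(E) = (570 + E)/(8*(-479 + E)) (F(E) = ((E + 570)/(E - 479))/8 = ((570 + E)/(-479 + E))/8 = (570 + E)/(8*(-479 + E)))
F(490) + 120474 = (570 + 490)/(8*(-479 + 490)) + 120474 = (1/8)*1060/11 + 120474 = (1/8)*(1/11)*1060 + 120474 = 265/22 + 120474 = 2650693/22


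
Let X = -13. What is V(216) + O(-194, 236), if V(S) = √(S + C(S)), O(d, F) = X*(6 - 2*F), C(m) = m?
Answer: 6058 + 12*√3 ≈ 6078.8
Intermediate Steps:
O(d, F) = -78 + 26*F (O(d, F) = -13*(6 - 2*F) = -78 + 26*F)
V(S) = √2*√S (V(S) = √(S + S) = √(2*S) = √2*√S)
V(216) + O(-194, 236) = √2*√216 + (-78 + 26*236) = √2*(6*√6) + (-78 + 6136) = 12*√3 + 6058 = 6058 + 12*√3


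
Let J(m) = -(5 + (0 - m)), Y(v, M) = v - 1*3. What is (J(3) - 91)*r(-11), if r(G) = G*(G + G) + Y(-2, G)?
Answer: -22041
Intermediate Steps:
Y(v, M) = -3 + v (Y(v, M) = v - 3 = -3 + v)
J(m) = -5 + m (J(m) = -(5 - m) = -5 + m)
r(G) = -5 + 2*G² (r(G) = G*(G + G) + (-3 - 2) = G*(2*G) - 5 = 2*G² - 5 = -5 + 2*G²)
(J(3) - 91)*r(-11) = ((-5 + 3) - 91)*(-5 + 2*(-11)²) = (-2 - 91)*(-5 + 2*121) = -93*(-5 + 242) = -93*237 = -22041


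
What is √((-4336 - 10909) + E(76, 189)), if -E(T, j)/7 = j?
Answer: 2*I*√4142 ≈ 128.72*I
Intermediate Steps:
E(T, j) = -7*j
√((-4336 - 10909) + E(76, 189)) = √((-4336 - 10909) - 7*189) = √(-15245 - 1323) = √(-16568) = 2*I*√4142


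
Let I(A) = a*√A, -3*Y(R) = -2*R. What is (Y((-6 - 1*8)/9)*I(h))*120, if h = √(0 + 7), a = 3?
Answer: -1120*7^(¼)/3 ≈ -607.25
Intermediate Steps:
Y(R) = 2*R/3 (Y(R) = -(-2)*R/3 = 2*R/3)
h = √7 ≈ 2.6458
I(A) = 3*√A
(Y((-6 - 1*8)/9)*I(h))*120 = ((2*((-6 - 1*8)/9)/3)*(3*√(√7)))*120 = ((2*((-6 - 8)*(⅑))/3)*(3*7^(¼)))*120 = ((2*(-14*⅑)/3)*(3*7^(¼)))*120 = (((⅔)*(-14/9))*(3*7^(¼)))*120 = -28*7^(¼)/9*120 = -1120*7^(¼)/3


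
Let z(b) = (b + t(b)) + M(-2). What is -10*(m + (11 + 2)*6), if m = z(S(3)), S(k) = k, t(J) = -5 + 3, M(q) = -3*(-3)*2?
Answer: -970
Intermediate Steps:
M(q) = 18 (M(q) = 9*2 = 18)
t(J) = -2
z(b) = 16 + b (z(b) = (b - 2) + 18 = (-2 + b) + 18 = 16 + b)
m = 19 (m = 16 + 3 = 19)
-10*(m + (11 + 2)*6) = -10*(19 + (11 + 2)*6) = -10*(19 + 13*6) = -10*(19 + 78) = -10*97 = -970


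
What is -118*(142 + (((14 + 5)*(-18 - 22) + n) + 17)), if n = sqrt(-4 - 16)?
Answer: 70918 - 236*I*sqrt(5) ≈ 70918.0 - 527.71*I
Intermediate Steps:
n = 2*I*sqrt(5) (n = sqrt(-20) = 2*I*sqrt(5) ≈ 4.4721*I)
-118*(142 + (((14 + 5)*(-18 - 22) + n) + 17)) = -118*(142 + (((14 + 5)*(-18 - 22) + 2*I*sqrt(5)) + 17)) = -118*(142 + ((19*(-40) + 2*I*sqrt(5)) + 17)) = -118*(142 + ((-760 + 2*I*sqrt(5)) + 17)) = -118*(142 + (-743 + 2*I*sqrt(5))) = -118*(-601 + 2*I*sqrt(5)) = -(-70918 + 236*I*sqrt(5)) = 70918 - 236*I*sqrt(5)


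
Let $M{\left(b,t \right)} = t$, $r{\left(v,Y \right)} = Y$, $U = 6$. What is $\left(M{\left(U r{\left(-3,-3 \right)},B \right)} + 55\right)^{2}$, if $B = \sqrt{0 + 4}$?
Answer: $3249$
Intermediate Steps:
$B = 2$ ($B = \sqrt{4} = 2$)
$\left(M{\left(U r{\left(-3,-3 \right)},B \right)} + 55\right)^{2} = \left(2 + 55\right)^{2} = 57^{2} = 3249$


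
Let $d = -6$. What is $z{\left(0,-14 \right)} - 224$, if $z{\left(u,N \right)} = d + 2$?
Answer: $-228$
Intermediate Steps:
$z{\left(u,N \right)} = -4$ ($z{\left(u,N \right)} = -6 + 2 = -4$)
$z{\left(0,-14 \right)} - 224 = -4 - 224 = -228$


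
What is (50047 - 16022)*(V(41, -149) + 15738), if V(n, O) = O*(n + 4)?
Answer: 307347825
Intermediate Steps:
V(n, O) = O*(4 + n)
(50047 - 16022)*(V(41, -149) + 15738) = (50047 - 16022)*(-149*(4 + 41) + 15738) = 34025*(-149*45 + 15738) = 34025*(-6705 + 15738) = 34025*9033 = 307347825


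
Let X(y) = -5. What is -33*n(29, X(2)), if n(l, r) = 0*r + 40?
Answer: -1320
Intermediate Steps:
n(l, r) = 40 (n(l, r) = 0 + 40 = 40)
-33*n(29, X(2)) = -33*40 = -1320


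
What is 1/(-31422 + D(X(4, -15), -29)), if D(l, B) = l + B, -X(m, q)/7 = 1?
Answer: -1/31458 ≈ -3.1788e-5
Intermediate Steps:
X(m, q) = -7 (X(m, q) = -7*1 = -7)
D(l, B) = B + l
1/(-31422 + D(X(4, -15), -29)) = 1/(-31422 + (-29 - 7)) = 1/(-31422 - 36) = 1/(-31458) = -1/31458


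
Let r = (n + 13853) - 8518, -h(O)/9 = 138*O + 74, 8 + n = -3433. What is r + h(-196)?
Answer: 244660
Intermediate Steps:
n = -3441 (n = -8 - 3433 = -3441)
h(O) = -666 - 1242*O (h(O) = -9*(138*O + 74) = -9*(74 + 138*O) = -666 - 1242*O)
r = 1894 (r = (-3441 + 13853) - 8518 = 10412 - 8518 = 1894)
r + h(-196) = 1894 + (-666 - 1242*(-196)) = 1894 + (-666 + 243432) = 1894 + 242766 = 244660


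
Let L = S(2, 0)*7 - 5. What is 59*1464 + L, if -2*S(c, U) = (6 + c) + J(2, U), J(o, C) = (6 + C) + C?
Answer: 86322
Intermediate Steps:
J(o, C) = 6 + 2*C
S(c, U) = -6 - U - c/2 (S(c, U) = -((6 + c) + (6 + 2*U))/2 = -(12 + c + 2*U)/2 = -6 - U - c/2)
L = -54 (L = (-6 - 1*0 - 1/2*2)*7 - 5 = (-6 + 0 - 1)*7 - 5 = -7*7 - 5 = -49 - 5 = -54)
59*1464 + L = 59*1464 - 54 = 86376 - 54 = 86322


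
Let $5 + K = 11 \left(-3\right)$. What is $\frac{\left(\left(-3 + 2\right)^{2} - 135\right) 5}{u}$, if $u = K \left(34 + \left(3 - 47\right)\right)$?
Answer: $- \frac{67}{38} \approx -1.7632$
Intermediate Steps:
$K = -38$ ($K = -5 + 11 \left(-3\right) = -5 - 33 = -38$)
$u = 380$ ($u = - 38 \left(34 + \left(3 - 47\right)\right) = - 38 \left(34 - 44\right) = \left(-38\right) \left(-10\right) = 380$)
$\frac{\left(\left(-3 + 2\right)^{2} - 135\right) 5}{u} = \frac{\left(\left(-3 + 2\right)^{2} - 135\right) 5}{380} = \left(\left(-1\right)^{2} - 135\right) 5 \cdot \frac{1}{380} = \left(1 - 135\right) 5 \cdot \frac{1}{380} = \left(-134\right) 5 \cdot \frac{1}{380} = \left(-670\right) \frac{1}{380} = - \frac{67}{38}$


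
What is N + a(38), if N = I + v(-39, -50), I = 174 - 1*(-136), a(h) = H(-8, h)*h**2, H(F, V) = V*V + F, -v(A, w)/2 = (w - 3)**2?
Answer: 2068276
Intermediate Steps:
v(A, w) = -2*(-3 + w)**2 (v(A, w) = -2*(w - 3)**2 = -2*(-3 + w)**2)
H(F, V) = F + V**2 (H(F, V) = V**2 + F = F + V**2)
a(h) = h**2*(-8 + h**2) (a(h) = (-8 + h**2)*h**2 = h**2*(-8 + h**2))
I = 310 (I = 174 + 136 = 310)
N = -5308 (N = 310 - 2*(-3 - 50)**2 = 310 - 2*(-53)**2 = 310 - 2*2809 = 310 - 5618 = -5308)
N + a(38) = -5308 + 38**2*(-8 + 38**2) = -5308 + 1444*(-8 + 1444) = -5308 + 1444*1436 = -5308 + 2073584 = 2068276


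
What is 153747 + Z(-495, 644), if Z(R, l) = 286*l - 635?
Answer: 337296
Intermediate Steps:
Z(R, l) = -635 + 286*l
153747 + Z(-495, 644) = 153747 + (-635 + 286*644) = 153747 + (-635 + 184184) = 153747 + 183549 = 337296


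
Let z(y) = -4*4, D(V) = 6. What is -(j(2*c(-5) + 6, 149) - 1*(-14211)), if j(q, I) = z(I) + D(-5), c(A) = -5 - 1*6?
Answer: -14201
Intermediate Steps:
c(A) = -11 (c(A) = -5 - 6 = -11)
z(y) = -16
j(q, I) = -10 (j(q, I) = -16 + 6 = -10)
-(j(2*c(-5) + 6, 149) - 1*(-14211)) = -(-10 - 1*(-14211)) = -(-10 + 14211) = -1*14201 = -14201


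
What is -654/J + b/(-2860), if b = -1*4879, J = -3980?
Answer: 1064443/569140 ≈ 1.8703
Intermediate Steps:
b = -4879
-654/J + b/(-2860) = -654/(-3980) - 4879/(-2860) = -654*(-1/3980) - 4879*(-1/2860) = 327/1990 + 4879/2860 = 1064443/569140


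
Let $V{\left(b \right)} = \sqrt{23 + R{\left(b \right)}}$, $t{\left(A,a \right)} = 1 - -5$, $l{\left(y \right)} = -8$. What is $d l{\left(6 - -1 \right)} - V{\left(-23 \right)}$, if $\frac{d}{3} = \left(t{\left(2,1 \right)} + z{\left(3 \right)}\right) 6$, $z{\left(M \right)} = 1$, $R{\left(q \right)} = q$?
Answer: $-1008$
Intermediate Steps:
$t{\left(A,a \right)} = 6$ ($t{\left(A,a \right)} = 1 + 5 = 6$)
$V{\left(b \right)} = \sqrt{23 + b}$
$d = 126$ ($d = 3 \left(6 + 1\right) 6 = 3 \cdot 7 \cdot 6 = 3 \cdot 42 = 126$)
$d l{\left(6 - -1 \right)} - V{\left(-23 \right)} = 126 \left(-8\right) - \sqrt{23 - 23} = -1008 - \sqrt{0} = -1008 - 0 = -1008 + 0 = -1008$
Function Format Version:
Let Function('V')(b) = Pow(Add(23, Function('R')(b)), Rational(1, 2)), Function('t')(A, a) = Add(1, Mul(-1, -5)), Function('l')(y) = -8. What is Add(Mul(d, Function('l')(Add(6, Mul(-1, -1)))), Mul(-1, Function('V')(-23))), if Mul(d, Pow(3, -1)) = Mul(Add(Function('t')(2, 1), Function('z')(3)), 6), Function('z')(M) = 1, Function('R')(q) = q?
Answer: -1008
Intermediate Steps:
Function('t')(A, a) = 6 (Function('t')(A, a) = Add(1, 5) = 6)
Function('V')(b) = Pow(Add(23, b), Rational(1, 2))
d = 126 (d = Mul(3, Mul(Add(6, 1), 6)) = Mul(3, Mul(7, 6)) = Mul(3, 42) = 126)
Add(Mul(d, Function('l')(Add(6, Mul(-1, -1)))), Mul(-1, Function('V')(-23))) = Add(Mul(126, -8), Mul(-1, Pow(Add(23, -23), Rational(1, 2)))) = Add(-1008, Mul(-1, Pow(0, Rational(1, 2)))) = Add(-1008, Mul(-1, 0)) = Add(-1008, 0) = -1008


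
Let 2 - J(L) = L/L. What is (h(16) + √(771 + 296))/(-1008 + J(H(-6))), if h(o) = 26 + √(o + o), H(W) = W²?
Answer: -26/1007 - 4*√2/1007 - √1067/1007 ≈ -0.063875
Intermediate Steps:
J(L) = 1 (J(L) = 2 - L/L = 2 - 1*1 = 2 - 1 = 1)
h(o) = 26 + √2*√o (h(o) = 26 + √(2*o) = 26 + √2*√o)
(h(16) + √(771 + 296))/(-1008 + J(H(-6))) = ((26 + √2*√16) + √(771 + 296))/(-1008 + 1) = ((26 + √2*4) + √1067)/(-1007) = ((26 + 4*√2) + √1067)*(-1/1007) = (26 + √1067 + 4*√2)*(-1/1007) = -26/1007 - 4*√2/1007 - √1067/1007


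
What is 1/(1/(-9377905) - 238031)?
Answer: -9377905/2232232105056 ≈ -4.2011e-6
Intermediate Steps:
1/(1/(-9377905) - 238031) = 1/(-1/9377905 - 238031) = 1/(-2232232105056/9377905) = -9377905/2232232105056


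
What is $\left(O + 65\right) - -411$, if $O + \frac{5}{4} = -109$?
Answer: $\frac{1463}{4} \approx 365.75$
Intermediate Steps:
$O = - \frac{441}{4}$ ($O = - \frac{5}{4} - 109 = - \frac{441}{4} \approx -110.25$)
$\left(O + 65\right) - -411 = \left(- \frac{441}{4} + 65\right) - -411 = - \frac{181}{4} + 411 = \frac{1463}{4}$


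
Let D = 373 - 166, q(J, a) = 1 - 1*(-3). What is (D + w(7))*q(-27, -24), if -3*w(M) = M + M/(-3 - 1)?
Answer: 821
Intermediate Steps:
q(J, a) = 4 (q(J, a) = 1 + 3 = 4)
D = 207
w(M) = -M/4 (w(M) = -(M + M/(-3 - 1))/3 = -(M + M/(-4))/3 = -(M - M/4)/3 = -M/4)
(D + w(7))*q(-27, -24) = (207 - ¼*7)*4 = (207 - 7/4)*4 = (821/4)*4 = 821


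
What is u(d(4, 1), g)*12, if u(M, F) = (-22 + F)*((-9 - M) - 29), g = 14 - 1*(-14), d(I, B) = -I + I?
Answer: -2736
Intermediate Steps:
d(I, B) = 0
g = 28 (g = 14 + 14 = 28)
u(M, F) = (-38 - M)*(-22 + F) (u(M, F) = (-22 + F)*(-38 - M) = (-38 - M)*(-22 + F))
u(d(4, 1), g)*12 = (836 - 38*28 + 22*0 - 1*28*0)*12 = (836 - 1064 + 0 + 0)*12 = -228*12 = -2736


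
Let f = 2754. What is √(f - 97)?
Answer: √2657 ≈ 51.546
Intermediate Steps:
√(f - 97) = √(2754 - 97) = √2657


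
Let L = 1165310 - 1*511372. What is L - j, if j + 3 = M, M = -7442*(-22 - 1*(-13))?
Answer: 586963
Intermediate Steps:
L = 653938 (L = 1165310 - 511372 = 653938)
M = 66978 (M = -7442*(-22 + 13) = -7442*(-9) = 66978)
j = 66975 (j = -3 + 66978 = 66975)
L - j = 653938 - 1*66975 = 653938 - 66975 = 586963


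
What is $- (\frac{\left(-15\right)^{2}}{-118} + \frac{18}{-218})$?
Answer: $\frac{25587}{12862} \approx 1.9893$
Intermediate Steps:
$- (\frac{\left(-15\right)^{2}}{-118} + \frac{18}{-218}) = - (225 \left(- \frac{1}{118}\right) + 18 \left(- \frac{1}{218}\right)) = - (- \frac{225}{118} - \frac{9}{109}) = \left(-1\right) \left(- \frac{25587}{12862}\right) = \frac{25587}{12862}$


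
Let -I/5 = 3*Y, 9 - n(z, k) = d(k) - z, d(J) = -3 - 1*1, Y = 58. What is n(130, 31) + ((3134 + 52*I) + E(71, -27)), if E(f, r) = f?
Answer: -41892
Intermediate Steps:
d(J) = -4 (d(J) = -3 - 1 = -4)
n(z, k) = 13 + z (n(z, k) = 9 - (-4 - z) = 9 + (4 + z) = 13 + z)
I = -870 (I = -15*58 = -5*174 = -870)
n(130, 31) + ((3134 + 52*I) + E(71, -27)) = (13 + 130) + ((3134 + 52*(-870)) + 71) = 143 + ((3134 - 45240) + 71) = 143 + (-42106 + 71) = 143 - 42035 = -41892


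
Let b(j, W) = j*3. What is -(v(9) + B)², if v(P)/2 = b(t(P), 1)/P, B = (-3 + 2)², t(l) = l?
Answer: -49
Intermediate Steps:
B = 1 (B = (-1)² = 1)
b(j, W) = 3*j
v(P) = 6 (v(P) = 2*((3*P)/P) = 2*3 = 6)
-(v(9) + B)² = -(6 + 1)² = -1*7² = -1*49 = -49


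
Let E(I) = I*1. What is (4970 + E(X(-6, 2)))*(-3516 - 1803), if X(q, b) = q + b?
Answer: -26414154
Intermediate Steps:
X(q, b) = b + q
E(I) = I
(4970 + E(X(-6, 2)))*(-3516 - 1803) = (4970 + (2 - 6))*(-3516 - 1803) = (4970 - 4)*(-5319) = 4966*(-5319) = -26414154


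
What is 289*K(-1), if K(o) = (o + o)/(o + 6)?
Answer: -578/5 ≈ -115.60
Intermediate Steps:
K(o) = 2*o/(6 + o) (K(o) = (2*o)/(6 + o) = 2*o/(6 + o))
289*K(-1) = 289*(2*(-1)/(6 - 1)) = 289*(2*(-1)/5) = 289*(2*(-1)*(⅕)) = 289*(-⅖) = -578/5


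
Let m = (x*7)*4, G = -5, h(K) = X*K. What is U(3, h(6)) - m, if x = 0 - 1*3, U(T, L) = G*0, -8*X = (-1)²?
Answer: 84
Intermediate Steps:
X = -⅛ (X = -⅛*(-1)² = -⅛*1 = -⅛ ≈ -0.12500)
h(K) = -K/8
U(T, L) = 0 (U(T, L) = -5*0 = 0)
x = -3 (x = 0 - 3 = -3)
m = -84 (m = -3*7*4 = -21*4 = -84)
U(3, h(6)) - m = 0 - 1*(-84) = 0 + 84 = 84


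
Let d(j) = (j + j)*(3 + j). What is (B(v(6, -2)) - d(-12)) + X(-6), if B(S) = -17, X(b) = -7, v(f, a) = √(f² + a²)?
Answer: -240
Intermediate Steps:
v(f, a) = √(a² + f²)
d(j) = 2*j*(3 + j) (d(j) = (2*j)*(3 + j) = 2*j*(3 + j))
(B(v(6, -2)) - d(-12)) + X(-6) = (-17 - 2*(-12)*(3 - 12)) - 7 = (-17 - 2*(-12)*(-9)) - 7 = (-17 - 1*216) - 7 = (-17 - 216) - 7 = -233 - 7 = -240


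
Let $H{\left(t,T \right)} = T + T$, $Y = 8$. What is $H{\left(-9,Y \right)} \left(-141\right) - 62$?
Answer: $-2318$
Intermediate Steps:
$H{\left(t,T \right)} = 2 T$
$H{\left(-9,Y \right)} \left(-141\right) - 62 = 2 \cdot 8 \left(-141\right) - 62 = 16 \left(-141\right) - 62 = -2256 - 62 = -2318$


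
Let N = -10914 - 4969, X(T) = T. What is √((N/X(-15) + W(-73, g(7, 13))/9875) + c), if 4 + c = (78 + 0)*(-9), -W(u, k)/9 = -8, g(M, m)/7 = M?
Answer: √12387860835/5925 ≈ 18.785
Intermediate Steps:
g(M, m) = 7*M
N = -15883
W(u, k) = 72 (W(u, k) = -9*(-8) = 72)
c = -706 (c = -4 + (78 + 0)*(-9) = -4 + 78*(-9) = -4 - 702 = -706)
√((N/X(-15) + W(-73, g(7, 13))/9875) + c) = √((-15883/(-15) + 72/9875) - 706) = √((-15883*(-1/15) + 72*(1/9875)) - 706) = √((15883/15 + 72/9875) - 706) = √(31369141/29625 - 706) = √(10453891/29625) = √12387860835/5925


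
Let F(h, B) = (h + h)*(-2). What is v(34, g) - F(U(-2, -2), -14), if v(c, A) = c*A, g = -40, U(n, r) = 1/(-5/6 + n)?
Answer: -23144/17 ≈ -1361.4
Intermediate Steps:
U(n, r) = 1/(-⅚ + n) (U(n, r) = 1/(-5*⅙ + n) = 1/(-⅚ + n))
F(h, B) = -4*h (F(h, B) = (2*h)*(-2) = -4*h)
v(c, A) = A*c
v(34, g) - F(U(-2, -2), -14) = -40*34 - (-4)*6/(-5 + 6*(-2)) = -1360 - (-4)*6/(-5 - 12) = -1360 - (-4)*6/(-17) = -1360 - (-4)*6*(-1/17) = -1360 - (-4)*(-6)/17 = -1360 - 1*24/17 = -1360 - 24/17 = -23144/17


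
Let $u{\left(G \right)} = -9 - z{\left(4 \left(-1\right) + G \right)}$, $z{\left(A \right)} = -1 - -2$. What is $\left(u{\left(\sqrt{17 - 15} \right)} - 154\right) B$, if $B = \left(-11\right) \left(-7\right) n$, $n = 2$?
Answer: $-25256$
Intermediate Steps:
$B = 154$ ($B = \left(-11\right) \left(-7\right) 2 = 77 \cdot 2 = 154$)
$z{\left(A \right)} = 1$ ($z{\left(A \right)} = -1 + 2 = 1$)
$u{\left(G \right)} = -10$ ($u{\left(G \right)} = -9 - 1 = -10$)
$\left(u{\left(\sqrt{17 - 15} \right)} - 154\right) B = \left(-10 - 154\right) 154 = \left(-164\right) 154 = -25256$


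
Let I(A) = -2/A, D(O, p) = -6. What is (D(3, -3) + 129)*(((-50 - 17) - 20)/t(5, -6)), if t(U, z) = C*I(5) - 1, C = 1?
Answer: 53505/7 ≈ 7643.6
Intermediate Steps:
t(U, z) = -7/5 (t(U, z) = 1*(-2/5) - 1 = -2/5 - 1 = -7/5)
(D(3, -3) + 129)*(((-50 - 17) - 20)/t(5, -6)) = (-6 + 129)*(((-50 - 17) - 20)/(-7/5)) = 123*((-67 - 20)*(-5/7)) = 123*(-87*(-5/7)) = 123*(435/7) = 53505/7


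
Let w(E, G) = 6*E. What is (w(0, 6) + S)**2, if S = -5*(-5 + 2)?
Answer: 225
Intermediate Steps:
S = 15 (S = -5*(-3) = 15)
(w(0, 6) + S)**2 = (6*0 + 15)**2 = (0 + 15)**2 = 15**2 = 225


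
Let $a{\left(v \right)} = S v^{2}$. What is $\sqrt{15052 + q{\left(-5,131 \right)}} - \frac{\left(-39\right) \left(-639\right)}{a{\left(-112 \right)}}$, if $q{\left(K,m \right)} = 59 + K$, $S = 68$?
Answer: $- \frac{24921}{852992} + \sqrt{15106} \approx 122.88$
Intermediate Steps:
$a{\left(v \right)} = 68 v^{2}$
$\sqrt{15052 + q{\left(-5,131 \right)}} - \frac{\left(-39\right) \left(-639\right)}{a{\left(-112 \right)}} = \sqrt{15052 + \left(59 - 5\right)} - \frac{\left(-39\right) \left(-639\right)}{68 \left(-112\right)^{2}} = \sqrt{15052 + 54} - \frac{24921}{68 \cdot 12544} = \sqrt{15106} - \frac{24921}{852992} = - \frac{24921}{852992} + \sqrt{15106}$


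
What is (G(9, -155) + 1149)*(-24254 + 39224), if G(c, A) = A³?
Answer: -55729208220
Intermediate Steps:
(G(9, -155) + 1149)*(-24254 + 39224) = ((-155)³ + 1149)*(-24254 + 39224) = (-3723875 + 1149)*14970 = -3722726*14970 = -55729208220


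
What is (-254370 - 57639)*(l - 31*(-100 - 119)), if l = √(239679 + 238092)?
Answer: -2118229101 - 312009*√477771 ≈ -2.3339e+9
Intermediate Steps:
l = √477771 ≈ 691.21
(-254370 - 57639)*(l - 31*(-100 - 119)) = (-254370 - 57639)*(√477771 - 31*(-100 - 119)) = -312009*(√477771 - 31*(-219)) = -312009*(√477771 + 6789) = -312009*(6789 + √477771) = -2118229101 - 312009*√477771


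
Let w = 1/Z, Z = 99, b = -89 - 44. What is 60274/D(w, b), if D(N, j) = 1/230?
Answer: 13863020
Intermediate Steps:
b = -133
w = 1/99 ≈ 0.010101
D(N, j) = 1/230
60274/D(w, b) = 60274/(1/230) = 60274*230 = 13863020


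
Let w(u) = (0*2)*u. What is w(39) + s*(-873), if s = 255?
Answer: -222615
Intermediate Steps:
w(u) = 0 (w(u) = 0*u = 0)
w(39) + s*(-873) = 0 + 255*(-873) = 0 - 222615 = -222615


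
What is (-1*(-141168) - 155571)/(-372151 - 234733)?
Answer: 14403/606884 ≈ 0.023733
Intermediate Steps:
(-1*(-141168) - 155571)/(-372151 - 234733) = (141168 - 155571)/(-606884) = -14403*(-1/606884) = 14403/606884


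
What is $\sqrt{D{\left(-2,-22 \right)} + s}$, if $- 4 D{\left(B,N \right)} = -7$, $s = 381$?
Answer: $\frac{\sqrt{1531}}{2} \approx 19.564$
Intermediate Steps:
$D{\left(B,N \right)} = \frac{7}{4}$ ($D{\left(B,N \right)} = \left(- \frac{1}{4}\right) \left(-7\right) = \frac{7}{4}$)
$\sqrt{D{\left(-2,-22 \right)} + s} = \sqrt{\frac{7}{4} + 381} = \sqrt{\frac{1531}{4}} = \frac{\sqrt{1531}}{2}$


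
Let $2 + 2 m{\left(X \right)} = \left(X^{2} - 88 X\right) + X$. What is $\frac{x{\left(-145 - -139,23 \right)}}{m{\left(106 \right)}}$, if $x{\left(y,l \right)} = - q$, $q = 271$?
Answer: $- \frac{271}{1006} \approx -0.26938$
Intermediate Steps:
$m{\left(X \right)} = -1 + \frac{X^{2}}{2} - \frac{87 X}{2}$ ($m{\left(X \right)} = -1 + \frac{\left(X^{2} - 88 X\right) + X}{2} = -1 + \frac{X^{2} - 87 X}{2} = -1 + \left(\frac{X^{2}}{2} - \frac{87 X}{2}\right) = -1 + \frac{X^{2}}{2} - \frac{87 X}{2}$)
$x{\left(y,l \right)} = -271$ ($x{\left(y,l \right)} = \left(-1\right) 271 = -271$)
$\frac{x{\left(-145 - -139,23 \right)}}{m{\left(106 \right)}} = - \frac{271}{-1 + \frac{106^{2}}{2} - 4611} = - \frac{271}{-1 + \frac{1}{2} \cdot 11236 - 4611} = - \frac{271}{-1 + 5618 - 4611} = - \frac{271}{1006}$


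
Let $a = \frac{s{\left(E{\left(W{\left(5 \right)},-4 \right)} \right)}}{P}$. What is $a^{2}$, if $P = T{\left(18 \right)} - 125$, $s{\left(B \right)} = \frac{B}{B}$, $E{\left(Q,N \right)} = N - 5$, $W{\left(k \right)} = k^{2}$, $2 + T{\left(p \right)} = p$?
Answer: $\frac{1}{11881} \approx 8.4168 \cdot 10^{-5}$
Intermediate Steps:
$T{\left(p \right)} = -2 + p$
$E{\left(Q,N \right)} = -5 + N$
$s{\left(B \right)} = 1$
$P = -109$ ($P = \left(-2 + 18\right) - 125 = 16 - 125 = -109$)
$a = - \frac{1}{109}$ ($a = 1 \frac{1}{-109} = 1 \left(- \frac{1}{109}\right) = - \frac{1}{109} \approx -0.0091743$)
$a^{2} = \left(- \frac{1}{109}\right)^{2} = \frac{1}{11881}$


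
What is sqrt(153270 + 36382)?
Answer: 2*sqrt(47413) ≈ 435.49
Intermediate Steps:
sqrt(153270 + 36382) = sqrt(189652) = 2*sqrt(47413)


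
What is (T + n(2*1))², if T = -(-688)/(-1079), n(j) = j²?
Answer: 13162384/1164241 ≈ 11.306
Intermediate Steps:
T = -688/1079 (T = -(-688)*(-1)/1079 = -1*688/1079 = -688/1079 ≈ -0.63763)
(T + n(2*1))² = (-688/1079 + (2*1)²)² = (-688/1079 + 2²)² = (-688/1079 + 4)² = (3628/1079)² = 13162384/1164241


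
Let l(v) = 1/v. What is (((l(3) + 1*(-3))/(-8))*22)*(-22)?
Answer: -484/3 ≈ -161.33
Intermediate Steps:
(((l(3) + 1*(-3))/(-8))*22)*(-22) = (((1/3 + 1*(-3))/(-8))*22)*(-22) = (((⅓ - 3)*(-⅛))*22)*(-22) = (-8/3*(-⅛)*22)*(-22) = ((⅓)*22)*(-22) = (22/3)*(-22) = -484/3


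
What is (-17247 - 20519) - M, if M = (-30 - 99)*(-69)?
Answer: -46667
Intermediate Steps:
M = 8901 (M = -129*(-69) = 8901)
(-17247 - 20519) - M = (-17247 - 20519) - 1*8901 = -37766 - 8901 = -46667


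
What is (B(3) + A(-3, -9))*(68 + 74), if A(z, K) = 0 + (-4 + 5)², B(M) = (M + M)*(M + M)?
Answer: 5254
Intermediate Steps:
B(M) = 4*M² (B(M) = (2*M)*(2*M) = 4*M²)
A(z, K) = 1 (A(z, K) = 0 + 1² = 0 + 1 = 1)
(B(3) + A(-3, -9))*(68 + 74) = (4*3² + 1)*(68 + 74) = (4*9 + 1)*142 = (36 + 1)*142 = 37*142 = 5254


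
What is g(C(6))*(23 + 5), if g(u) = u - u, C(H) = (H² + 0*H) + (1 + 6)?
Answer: 0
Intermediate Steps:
C(H) = 7 + H² (C(H) = (H² + 0) + 7 = H² + 7 = 7 + H²)
g(u) = 0
g(C(6))*(23 + 5) = 0*(23 + 5) = 0*28 = 0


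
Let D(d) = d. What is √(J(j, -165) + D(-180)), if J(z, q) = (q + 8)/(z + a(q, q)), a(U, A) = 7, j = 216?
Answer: I*√8986231/223 ≈ 13.443*I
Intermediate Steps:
J(z, q) = (8 + q)/(7 + z) (J(z, q) = (q + 8)/(z + 7) = (8 + q)/(7 + z))
√(J(j, -165) + D(-180)) = √((8 - 165)/(7 + 216) - 180) = √(-157/223 - 180) = √(-40297/223) = I*√8986231/223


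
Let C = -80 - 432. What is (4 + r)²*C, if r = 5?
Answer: -41472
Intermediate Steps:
C = -512
(4 + r)²*C = (4 + 5)²*(-512) = 9²*(-512) = 81*(-512) = -41472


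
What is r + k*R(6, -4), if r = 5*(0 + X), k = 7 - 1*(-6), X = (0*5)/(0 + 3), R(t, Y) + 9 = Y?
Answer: -169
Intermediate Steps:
R(t, Y) = -9 + Y
X = 0 (X = 0/3 = 0*(⅓) = 0)
k = 13 (k = 7 + 6 = 13)
r = 0 (r = 5*(0 + 0) = 5*0 = 0)
r + k*R(6, -4) = 0 + 13*(-9 - 4) = 0 + 13*(-13) = 0 - 169 = -169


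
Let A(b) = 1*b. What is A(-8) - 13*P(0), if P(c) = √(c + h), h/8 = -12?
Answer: -8 - 52*I*√6 ≈ -8.0 - 127.37*I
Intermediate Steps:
h = -96 (h = 8*(-12) = -96)
P(c) = √(-96 + c) (P(c) = √(c - 96) = √(-96 + c))
A(b) = b
A(-8) - 13*P(0) = -8 - 13*√(-96 + 0) = -8 - 52*I*√6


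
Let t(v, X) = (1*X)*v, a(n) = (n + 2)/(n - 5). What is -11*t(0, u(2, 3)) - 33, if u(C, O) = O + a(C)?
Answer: -33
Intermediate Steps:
a(n) = (2 + n)/(-5 + n)
u(C, O) = O + (2 + C)/(-5 + C)
t(v, X) = X*v
-11*t(0, u(2, 3)) - 33 = -11*(2 + 2 + 3*(-5 + 2))/(-5 + 2)*0 - 33 = -11*(2 + 2 + 3*(-3))/(-3)*0 - 33 = -11*(-(2 + 2 - 9)/3)*0 - 33 = -11*(-⅓*(-5))*0 - 33 = -55*0/3 - 33 = -11*0 - 33 = 0 - 33 = -33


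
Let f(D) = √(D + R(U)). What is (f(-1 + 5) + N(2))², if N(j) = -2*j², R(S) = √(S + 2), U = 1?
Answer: (-8 + √(4 + √3))² ≈ 31.425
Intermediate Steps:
R(S) = √(2 + S)
f(D) = √(D + √3) (f(D) = √(D + √(2 + 1)) = √(D + √3))
(f(-1 + 5) + N(2))² = (√((-1 + 5) + √3) - 2*2²)² = (√(4 + √3) - 2*4)² = (√(4 + √3) - 8)² = (-8 + √(4 + √3))²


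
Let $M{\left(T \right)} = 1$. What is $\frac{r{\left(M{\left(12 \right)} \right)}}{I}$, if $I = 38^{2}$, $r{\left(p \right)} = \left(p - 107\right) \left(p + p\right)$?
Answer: $- \frac{53}{361} \approx -0.14681$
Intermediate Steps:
$r{\left(p \right)} = 2 p \left(-107 + p\right)$ ($r{\left(p \right)} = \left(p + \left(-486 + 379\right)\right) 2 p = \left(p - 107\right) 2 p = \left(-107 + p\right) 2 p = 2 p \left(-107 + p\right)$)
$I = 1444$
$\frac{r{\left(M{\left(12 \right)} \right)}}{I} = \frac{2 \cdot 1 \left(-107 + 1\right)}{1444} = 2 \cdot 1 \left(-106\right) \frac{1}{1444} = \left(-212\right) \frac{1}{1444} = - \frac{53}{361}$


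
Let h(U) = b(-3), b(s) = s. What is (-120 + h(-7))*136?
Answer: -16728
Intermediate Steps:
h(U) = -3
(-120 + h(-7))*136 = (-120 - 3)*136 = -123*136 = -16728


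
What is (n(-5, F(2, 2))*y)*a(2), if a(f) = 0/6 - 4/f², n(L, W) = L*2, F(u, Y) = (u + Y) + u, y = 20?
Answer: 200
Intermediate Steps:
F(u, Y) = Y + 2*u (F(u, Y) = (Y + u) + u = Y + 2*u)
n(L, W) = 2*L
a(f) = -4/f² (a(f) = 0*(⅙) - 4/f² = 0 - 4/f² = -4/f²)
(n(-5, F(2, 2))*y)*a(2) = ((2*(-5))*20)*(-4/2²) = (-10*20)*(-4*¼) = -200*(-1) = 200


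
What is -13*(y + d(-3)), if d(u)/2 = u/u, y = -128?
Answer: 1638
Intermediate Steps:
d(u) = 2 (d(u) = 2*(u/u) = 2*1 = 2)
-13*(y + d(-3)) = -13*(-128 + 2) = -13*(-126) = 1638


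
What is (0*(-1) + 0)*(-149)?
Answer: 0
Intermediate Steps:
(0*(-1) + 0)*(-149) = (0 + 0)*(-149) = 0*(-149) = 0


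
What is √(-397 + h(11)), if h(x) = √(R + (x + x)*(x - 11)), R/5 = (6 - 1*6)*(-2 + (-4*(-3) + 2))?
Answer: I*√397 ≈ 19.925*I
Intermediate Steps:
R = 0 (R = 5*((6 - 1*6)*(-2 + (-4*(-3) + 2))) = 5*((6 - 6)*(-2 + (12 + 2))) = 5*(0*(-2 + 14)) = 5*(0*12) = 5*0 = 0)
h(x) = √2*√(x*(-11 + x)) (h(x) = √(0 + (x + x)*(x - 11)) = √(0 + (2*x)*(-11 + x)) = √(0 + 2*x*(-11 + x)) = √(2*x*(-11 + x)) = √2*√(x*(-11 + x)))
√(-397 + h(11)) = √(-397 + √2*√(11*(-11 + 11))) = √(-397 + √2*√(11*0)) = √(-397 + √2*√0) = √(-397 + √2*0) = √(-397 + 0) = √(-397) = I*√397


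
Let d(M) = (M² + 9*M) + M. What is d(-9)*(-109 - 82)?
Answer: 1719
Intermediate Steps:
d(M) = M² + 10*M
d(-9)*(-109 - 82) = (-9*(10 - 9))*(-109 - 82) = -9*1*(-191) = -9*(-191) = 1719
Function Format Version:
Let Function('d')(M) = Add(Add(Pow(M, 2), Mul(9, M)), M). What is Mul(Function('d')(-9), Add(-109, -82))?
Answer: 1719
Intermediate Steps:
Function('d')(M) = Add(Pow(M, 2), Mul(10, M))
Mul(Function('d')(-9), Add(-109, -82)) = Mul(Mul(-9, Add(10, -9)), Add(-109, -82)) = Mul(Mul(-9, 1), -191) = Mul(-9, -191) = 1719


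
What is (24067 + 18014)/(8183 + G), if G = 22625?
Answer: 42081/30808 ≈ 1.3659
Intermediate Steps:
(24067 + 18014)/(8183 + G) = (24067 + 18014)/(8183 + 22625) = 42081/30808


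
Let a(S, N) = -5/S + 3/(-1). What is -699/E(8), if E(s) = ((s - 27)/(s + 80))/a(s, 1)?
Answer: -222981/19 ≈ -11736.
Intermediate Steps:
a(S, N) = -3 - 5/S (a(S, N) = -5/S + 3*(-1) = -5/S - 3 = -3 - 5/S)
E(s) = (-27 + s)/((-3 - 5/s)*(80 + s)) (E(s) = ((s - 27)/(s + 80))/(-3 - 5/s) = ((-27 + s)/(80 + s))/(-3 - 5/s) = (-27 + s)/((-3 - 5/s)*(80 + s)))
-699/E(8) = -699*(-(5 + 3*8)*(80 + 8)/(8*(-27 + 8))) = -699/((-1*8*(-19)/((5 + 24)*88))) = -699/((-1*8*1/88*(-19)/29)) = -699/((-1*8*1/29*1/88*(-19))) = -699/19/319 = -699*319/19 = -222981/19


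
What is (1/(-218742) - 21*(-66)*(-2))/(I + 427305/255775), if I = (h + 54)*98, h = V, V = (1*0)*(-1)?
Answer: -31017978762875/59234835086982 ≈ -0.52364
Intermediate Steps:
V = 0 (V = 0*(-1) = 0)
h = 0
I = 5292 (I = (0 + 54)*98 = 54*98 = 5292)
(1/(-218742) - 21*(-66)*(-2))/(I + 427305/255775) = (1/(-218742) - 21*(-66)*(-2))/(5292 + 427305/255775) = (-1/218742 + 1386*(-2))/(5292 + 427305*(1/255775)) = (-1/218742 - 2772)/(5292 + 85461/51155) = -606352825/(218742*270797721/51155) = -606352825/218742*51155/270797721 = -31017978762875/59234835086982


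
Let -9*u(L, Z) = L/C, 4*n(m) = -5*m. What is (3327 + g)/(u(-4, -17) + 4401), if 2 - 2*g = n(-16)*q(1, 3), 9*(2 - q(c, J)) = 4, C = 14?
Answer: 208684/277265 ≈ 0.75265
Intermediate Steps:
q(c, J) = 14/9 (q(c, J) = 2 - ⅑*4 = 2 - 4/9 = 14/9)
n(m) = -5*m/4 (n(m) = (-5*m)/4 = -5*m/4)
u(L, Z) = -L/126 (u(L, Z) = -L/(9*14) = -L/126)
g = -131/9 (g = 1 - (-5/4*(-16))*14/(2*9) = 1 - 10*14/9 = 1 - ½*280/9 = 1 - 140/9 = -131/9 ≈ -14.556)
(3327 + g)/(u(-4, -17) + 4401) = (3327 - 131/9)/(-1/126*(-4) + 4401) = 29812/(9*(2/63 + 4401)) = 29812/(9*(277265/63)) = (29812/9)*(63/277265) = 208684/277265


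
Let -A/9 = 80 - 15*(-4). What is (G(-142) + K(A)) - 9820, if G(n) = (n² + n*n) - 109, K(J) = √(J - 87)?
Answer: 30399 + I*√1347 ≈ 30399.0 + 36.701*I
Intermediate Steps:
A = -1260 (A = -9*(80 - 15*(-4)) = -9*(80 - 1*(-60)) = -9*(80 + 60) = -9*140 = -1260)
K(J) = √(-87 + J)
G(n) = -109 + 2*n² (G(n) = (n² + n²) - 109 = 2*n² - 109 = -109 + 2*n²)
(G(-142) + K(A)) - 9820 = ((-109 + 2*(-142)²) + √(-87 - 1260)) - 9820 = ((-109 + 2*20164) + √(-1347)) - 9820 = ((-109 + 40328) + I*√1347) - 9820 = (40219 + I*√1347) - 9820 = 30399 + I*√1347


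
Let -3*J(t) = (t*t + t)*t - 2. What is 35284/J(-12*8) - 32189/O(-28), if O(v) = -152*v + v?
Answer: -13867317701/1850853508 ≈ -7.4924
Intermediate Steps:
O(v) = -151*v
J(t) = 2/3 - t*(t + t**2)/3 (J(t) = -((t*t + t)*t - 2)/3 = -((t**2 + t)*t - 2)/3 = -((t + t**2)*t - 2)/3 = -(t*(t + t**2) - 2)/3 = -(-2 + t*(t + t**2))/3 = 2/3 - t*(t + t**2)/3)
35284/J(-12*8) - 32189/O(-28) = 35284/(2/3 - (-12*8)**2/3 - (-12*8)**3/3) - 32189/((-151*(-28))) = 35284/(2/3 - 1/3*(-96)**2 - 1/3*(-96)**3) - 32189/4228 = 35284/(2/3 - 1/3*9216 - 1/3*(-884736)) - 32189*1/4228 = 35284/(2/3 - 3072 + 294912) - 32189/4228 = 35284/(875522/3) - 32189/4228 = 35284*(3/875522) - 32189/4228 = 52926/437761 - 32189/4228 = -13867317701/1850853508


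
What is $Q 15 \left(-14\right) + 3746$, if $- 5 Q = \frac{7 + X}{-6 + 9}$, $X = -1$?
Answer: $3830$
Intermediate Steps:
$Q = - \frac{2}{5}$ ($Q = - \frac{\left(7 - 1\right) \frac{1}{-6 + 9}}{5} = - \frac{6 \cdot \frac{1}{3}}{5} = \left(- \frac{1}{5}\right) 2 = - \frac{2}{5} \approx -0.4$)
$Q 15 \left(-14\right) + 3746 = \left(- \frac{2}{5}\right) 15 \left(-14\right) + 3746 = \left(-6\right) \left(-14\right) + 3746 = 84 + 3746 = 3830$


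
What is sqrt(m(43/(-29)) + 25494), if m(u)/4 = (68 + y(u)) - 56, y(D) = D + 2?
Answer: sqrt(21482562)/29 ≈ 159.83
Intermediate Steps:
y(D) = 2 + D
m(u) = 56 + 4*u (m(u) = 4*((68 + (2 + u)) - 56) = 4*((70 + u) - 56) = 4*(14 + u) = 56 + 4*u)
sqrt(m(43/(-29)) + 25494) = sqrt((56 + 4*(43/(-29))) + 25494) = sqrt((56 + 4*(43*(-1/29))) + 25494) = sqrt((56 + 4*(-43/29)) + 25494) = sqrt((56 - 172/29) + 25494) = sqrt(1452/29 + 25494) = sqrt(740778/29) = sqrt(21482562)/29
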